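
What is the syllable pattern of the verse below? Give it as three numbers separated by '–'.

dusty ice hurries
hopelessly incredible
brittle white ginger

Line 1: dusty (2), ice (1), hurries (2) → 5
Line 2: hopelessly (3), incredible (4) → 7
Line 3: brittle (2), white (1), ginger (2) → 5

5–7–5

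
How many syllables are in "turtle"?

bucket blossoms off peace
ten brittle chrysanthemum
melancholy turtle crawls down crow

2

"turtle" has 2 syllables.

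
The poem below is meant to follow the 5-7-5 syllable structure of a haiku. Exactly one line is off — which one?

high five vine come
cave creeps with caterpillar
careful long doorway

The first line

Line 1: high (1), five (1), vine (1), come (1) → 4 (expected 5)
Line 2: cave (1), creeps (1), with (1), caterpillar (4) → 7 ✓
Line 3: careful (2), long (1), doorway (2) → 5 ✓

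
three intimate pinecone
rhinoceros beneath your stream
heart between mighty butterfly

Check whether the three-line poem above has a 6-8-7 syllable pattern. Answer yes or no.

No

Line 1: "three intimate pinecone": 1+3+2 = 6 ✓
Line 2: "rhinoceros beneath your stream": 4+2+1+1 = 8 ✓
Line 3: "heart between mighty butterfly": 1+2+2+3 = 8 (expected 7)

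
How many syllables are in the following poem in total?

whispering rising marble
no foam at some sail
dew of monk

15

Line 1: "whispering rising marble": 3+2+2 = 7
Line 2: "no foam at some sail": 1+1+1+1+1 = 5
Line 3: "dew of monk": 1+1+1 = 3
Total: 7 + 5 + 3 = 15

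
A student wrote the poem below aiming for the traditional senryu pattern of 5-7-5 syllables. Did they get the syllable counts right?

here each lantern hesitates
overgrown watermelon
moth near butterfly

Line 1: here(1) + each(1) + lantern(2) + hesitates(3) = 7 (expected 5)
Line 2: overgrown(3) + watermelon(4) = 7 ✓
Line 3: moth(1) + near(1) + butterfly(3) = 5 ✓

No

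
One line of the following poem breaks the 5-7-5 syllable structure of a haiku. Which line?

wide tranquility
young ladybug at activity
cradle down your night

Line 1: "wide tranquility": 1+4 = 5 ✓
Line 2: "young ladybug at activity": 1+3+1+4 = 9 (expected 7)
Line 3: "cradle down your night": 2+1+1+1 = 5 ✓

Line 2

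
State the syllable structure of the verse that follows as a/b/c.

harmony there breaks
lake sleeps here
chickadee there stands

Line 1: harmony (3), there (1), breaks (1) → 5
Line 2: lake (1), sleeps (1), here (1) → 3
Line 3: chickadee (3), there (1), stands (1) → 5

5/3/5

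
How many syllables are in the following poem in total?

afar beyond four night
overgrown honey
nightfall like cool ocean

17

Line 1: afar (2), beyond (2), four (1), night (1) → 6
Line 2: overgrown (3), honey (2) → 5
Line 3: nightfall (2), like (1), cool (1), ocean (2) → 6
Total: 6 + 5 + 6 = 17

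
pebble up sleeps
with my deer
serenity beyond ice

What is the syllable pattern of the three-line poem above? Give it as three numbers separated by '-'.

4-3-7

Line 1: pebble (2), up (1), sleeps (1) → 4
Line 2: with (1), my (1), deer (1) → 3
Line 3: serenity (4), beyond (2), ice (1) → 7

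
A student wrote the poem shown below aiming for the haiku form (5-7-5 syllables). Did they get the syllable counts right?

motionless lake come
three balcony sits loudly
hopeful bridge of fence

Line 1: motionless (3), lake (1), come (1) → 5 ✓
Line 2: three (1), balcony (3), sits (1), loudly (2) → 7 ✓
Line 3: hopeful (2), bridge (1), of (1), fence (1) → 5 ✓

Yes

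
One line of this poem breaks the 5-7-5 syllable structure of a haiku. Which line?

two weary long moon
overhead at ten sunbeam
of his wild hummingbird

Line 1: two (1), weary (2), long (1), moon (1) → 5 ✓
Line 2: overhead (3), at (1), ten (1), sunbeam (2) → 7 ✓
Line 3: of (1), his (1), wild (1), hummingbird (3) → 6 (expected 5)

The third line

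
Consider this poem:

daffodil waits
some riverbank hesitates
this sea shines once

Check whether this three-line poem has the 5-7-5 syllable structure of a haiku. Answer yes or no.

No

Line 1: daffodil(3) + waits(1) = 4 (expected 5)
Line 2: some(1) + riverbank(3) + hesitates(3) = 7 ✓
Line 3: this(1) + sea(1) + shines(1) + once(1) = 4 (expected 5)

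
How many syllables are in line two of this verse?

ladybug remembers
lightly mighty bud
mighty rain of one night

5

Line two: lightly (2), mighty (2), bud (1) → 5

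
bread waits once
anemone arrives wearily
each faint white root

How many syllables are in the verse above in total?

Line 1: bread(1) + waits(1) + once(1) = 3
Line 2: anemone(4) + arrives(2) + wearily(3) = 9
Line 3: each(1) + faint(1) + white(1) + root(1) = 4
Total: 3 + 9 + 4 = 16

16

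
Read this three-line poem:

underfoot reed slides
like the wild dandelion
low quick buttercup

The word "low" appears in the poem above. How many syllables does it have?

1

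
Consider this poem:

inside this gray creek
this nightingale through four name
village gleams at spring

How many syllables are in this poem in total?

17

Line 1: "inside this gray creek": 2+1+1+1 = 5
Line 2: "this nightingale through four name": 1+3+1+1+1 = 7
Line 3: "village gleams at spring": 2+1+1+1 = 5
Total: 5 + 7 + 5 = 17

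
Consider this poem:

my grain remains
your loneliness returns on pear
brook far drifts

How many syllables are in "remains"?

"remains" has 2 syllables.

2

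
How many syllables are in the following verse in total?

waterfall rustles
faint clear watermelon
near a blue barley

Line 1: "waterfall rustles": 3+2 = 5
Line 2: "faint clear watermelon": 1+1+4 = 6
Line 3: "near a blue barley": 1+1+1+2 = 5
Total: 5 + 6 + 5 = 16

16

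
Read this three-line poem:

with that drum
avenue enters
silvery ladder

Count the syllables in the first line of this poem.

The first line: "with that drum": 1+1+1 = 3

3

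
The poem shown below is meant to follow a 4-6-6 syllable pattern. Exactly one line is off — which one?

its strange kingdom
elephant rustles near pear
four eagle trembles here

Line 1: its (1), strange (1), kingdom (2) → 4 ✓
Line 2: elephant (3), rustles (2), near (1), pear (1) → 7 (expected 6)
Line 3: four (1), eagle (2), trembles (2), here (1) → 6 ✓

The second line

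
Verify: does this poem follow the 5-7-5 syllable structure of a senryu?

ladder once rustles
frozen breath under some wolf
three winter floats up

Line 1: ladder(2) + once(1) + rustles(2) = 5 ✓
Line 2: frozen(2) + breath(1) + under(2) + some(1) + wolf(1) = 7 ✓
Line 3: three(1) + winter(2) + floats(1) + up(1) = 5 ✓

Yes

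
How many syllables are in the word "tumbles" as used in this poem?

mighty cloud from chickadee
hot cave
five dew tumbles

"tumbles" has 2 syllables.

2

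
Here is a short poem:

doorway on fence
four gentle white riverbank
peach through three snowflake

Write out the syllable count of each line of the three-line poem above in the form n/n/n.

4/7/5

Line 1: "doorway on fence": 2+1+1 = 4
Line 2: "four gentle white riverbank": 1+2+1+3 = 7
Line 3: "peach through three snowflake": 1+1+1+2 = 5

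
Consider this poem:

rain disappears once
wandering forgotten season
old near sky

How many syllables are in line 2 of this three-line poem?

Line 2: "wandering forgotten season": 3+3+2 = 8

8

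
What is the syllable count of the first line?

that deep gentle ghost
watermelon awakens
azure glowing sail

The first line: that(1) + deep(1) + gentle(2) + ghost(1) = 5

5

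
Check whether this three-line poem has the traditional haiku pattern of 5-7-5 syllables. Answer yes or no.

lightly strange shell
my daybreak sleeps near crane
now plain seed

No

Line 1: lightly(2) + strange(1) + shell(1) = 4 (expected 5)
Line 2: my(1) + daybreak(2) + sleeps(1) + near(1) + crane(1) = 6 (expected 7)
Line 3: now(1) + plain(1) + seed(1) = 3 (expected 5)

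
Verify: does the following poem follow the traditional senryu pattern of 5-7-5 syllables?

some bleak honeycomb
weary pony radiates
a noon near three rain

Yes

Line 1: "some bleak honeycomb": 1+1+3 = 5 ✓
Line 2: "weary pony radiates": 2+2+3 = 7 ✓
Line 3: "a noon near three rain": 1+1+1+1+1 = 5 ✓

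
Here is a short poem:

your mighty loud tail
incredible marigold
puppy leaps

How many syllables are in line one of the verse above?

5

Line one: "your mighty loud tail": 1+2+1+1 = 5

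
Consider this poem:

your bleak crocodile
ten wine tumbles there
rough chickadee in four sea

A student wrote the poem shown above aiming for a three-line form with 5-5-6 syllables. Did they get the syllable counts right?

Line 1: "your bleak crocodile": 1+1+3 = 5 ✓
Line 2: "ten wine tumbles there": 1+1+2+1 = 5 ✓
Line 3: "rough chickadee in four sea": 1+3+1+1+1 = 7 (expected 6)

No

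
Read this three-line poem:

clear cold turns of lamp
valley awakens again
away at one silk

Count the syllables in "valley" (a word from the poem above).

2

"valley" has 2 syllables.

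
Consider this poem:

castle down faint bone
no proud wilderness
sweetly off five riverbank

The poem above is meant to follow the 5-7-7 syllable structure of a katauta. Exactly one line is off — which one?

Line 2

Line 1: "castle down faint bone": 2+1+1+1 = 5 ✓
Line 2: "no proud wilderness": 1+1+3 = 5 (expected 7)
Line 3: "sweetly off five riverbank": 2+1+1+3 = 7 ✓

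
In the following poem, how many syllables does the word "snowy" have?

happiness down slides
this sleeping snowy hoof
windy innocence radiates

"snowy" has 2 syllables.

2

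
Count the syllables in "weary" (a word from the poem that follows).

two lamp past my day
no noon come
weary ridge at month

2

"weary" has 2 syllables.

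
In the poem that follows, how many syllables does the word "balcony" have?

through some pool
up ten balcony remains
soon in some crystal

"balcony" has 3 syllables.

3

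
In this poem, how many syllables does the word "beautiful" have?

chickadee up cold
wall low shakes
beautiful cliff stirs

3

"beautiful" has 3 syllables.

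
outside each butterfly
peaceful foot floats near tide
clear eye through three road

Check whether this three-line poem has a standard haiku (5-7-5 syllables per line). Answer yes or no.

Line 1: "outside each butterfly": 2+1+3 = 6 (expected 5)
Line 2: "peaceful foot floats near tide": 2+1+1+1+1 = 6 (expected 7)
Line 3: "clear eye through three road": 1+1+1+1+1 = 5 ✓

No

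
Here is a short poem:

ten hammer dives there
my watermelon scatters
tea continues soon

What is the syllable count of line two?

7

Line two: "my watermelon scatters": 1+4+2 = 7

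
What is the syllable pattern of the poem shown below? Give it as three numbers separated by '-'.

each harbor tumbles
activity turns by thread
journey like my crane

5-7-5

Line 1: "each harbor tumbles": 1+2+2 = 5
Line 2: "activity turns by thread": 4+1+1+1 = 7
Line 3: "journey like my crane": 2+1+1+1 = 5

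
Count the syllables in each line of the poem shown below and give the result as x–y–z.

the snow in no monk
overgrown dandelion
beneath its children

Line 1: the (1), snow (1), in (1), no (1), monk (1) → 5
Line 2: overgrown (3), dandelion (4) → 7
Line 3: beneath (2), its (1), children (2) → 5

5–7–5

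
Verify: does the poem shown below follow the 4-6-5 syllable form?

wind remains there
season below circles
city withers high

Yes

Line 1: wind(1) + remains(2) + there(1) = 4 ✓
Line 2: season(2) + below(2) + circles(2) = 6 ✓
Line 3: city(2) + withers(2) + high(1) = 5 ✓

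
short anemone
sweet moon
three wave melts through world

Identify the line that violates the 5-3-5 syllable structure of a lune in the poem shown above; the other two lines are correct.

Line 1: "short anemone": 1+4 = 5 ✓
Line 2: "sweet moon": 1+1 = 2 (expected 3)
Line 3: "three wave melts through world": 1+1+1+1+1 = 5 ✓

Line 2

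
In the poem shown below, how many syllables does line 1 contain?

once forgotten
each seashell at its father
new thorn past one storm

Line 1: once (1), forgotten (3) → 4

4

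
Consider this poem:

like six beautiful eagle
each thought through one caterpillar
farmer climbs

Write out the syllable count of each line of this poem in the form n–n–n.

7–8–3

Line 1: like (1), six (1), beautiful (3), eagle (2) → 7
Line 2: each (1), thought (1), through (1), one (1), caterpillar (4) → 8
Line 3: farmer (2), climbs (1) → 3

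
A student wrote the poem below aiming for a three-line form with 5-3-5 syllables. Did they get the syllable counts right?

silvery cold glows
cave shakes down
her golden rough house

Yes

Line 1: silvery(3) + cold(1) + glows(1) = 5 ✓
Line 2: cave(1) + shakes(1) + down(1) = 3 ✓
Line 3: her(1) + golden(2) + rough(1) + house(1) = 5 ✓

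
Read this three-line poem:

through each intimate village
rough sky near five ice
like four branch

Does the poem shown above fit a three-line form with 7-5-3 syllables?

Line 1: through (1), each (1), intimate (3), village (2) → 7 ✓
Line 2: rough (1), sky (1), near (1), five (1), ice (1) → 5 ✓
Line 3: like (1), four (1), branch (1) → 3 ✓

Yes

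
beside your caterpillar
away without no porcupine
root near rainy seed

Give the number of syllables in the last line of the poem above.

5

The last line: "root near rainy seed": 1+1+2+1 = 5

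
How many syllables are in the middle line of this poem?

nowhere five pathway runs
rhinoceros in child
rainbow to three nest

The middle line: rhinoceros(4) + in(1) + child(1) = 6

6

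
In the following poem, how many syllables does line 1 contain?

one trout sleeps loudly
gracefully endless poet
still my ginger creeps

5

Line 1: one (1), trout (1), sleeps (1), loudly (2) → 5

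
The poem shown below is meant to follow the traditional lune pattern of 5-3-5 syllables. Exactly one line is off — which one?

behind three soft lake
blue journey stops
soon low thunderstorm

Line 2

Line 1: behind(2) + three(1) + soft(1) + lake(1) = 5 ✓
Line 2: blue(1) + journey(2) + stops(1) = 4 (expected 3)
Line 3: soon(1) + low(1) + thunderstorm(3) = 5 ✓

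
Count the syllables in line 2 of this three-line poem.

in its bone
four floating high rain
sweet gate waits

Line 2: four (1), floating (2), high (1), rain (1) → 5

5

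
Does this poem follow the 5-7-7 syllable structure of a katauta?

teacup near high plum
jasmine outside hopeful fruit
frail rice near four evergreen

Yes

Line 1: teacup(2) + near(1) + high(1) + plum(1) = 5 ✓
Line 2: jasmine(2) + outside(2) + hopeful(2) + fruit(1) = 7 ✓
Line 3: frail(1) + rice(1) + near(1) + four(1) + evergreen(3) = 7 ✓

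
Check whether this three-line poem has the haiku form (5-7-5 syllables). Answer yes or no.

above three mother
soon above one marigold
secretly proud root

Line 1: "above three mother": 2+1+2 = 5 ✓
Line 2: "soon above one marigold": 1+2+1+3 = 7 ✓
Line 3: "secretly proud root": 3+1+1 = 5 ✓

Yes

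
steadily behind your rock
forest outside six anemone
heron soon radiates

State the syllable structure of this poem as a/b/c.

Line 1: steadily (3), behind (2), your (1), rock (1) → 7
Line 2: forest (2), outside (2), six (1), anemone (4) → 9
Line 3: heron (2), soon (1), radiates (3) → 6

7/9/6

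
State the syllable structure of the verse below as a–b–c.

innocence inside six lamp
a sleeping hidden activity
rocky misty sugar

Line 1: innocence (3), inside (2), six (1), lamp (1) → 7
Line 2: a (1), sleeping (2), hidden (2), activity (4) → 9
Line 3: rocky (2), misty (2), sugar (2) → 6

7–9–6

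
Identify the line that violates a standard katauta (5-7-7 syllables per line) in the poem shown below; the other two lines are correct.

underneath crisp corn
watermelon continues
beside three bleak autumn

Line 3

Line 1: underneath (3), crisp (1), corn (1) → 5 ✓
Line 2: watermelon (4), continues (3) → 7 ✓
Line 3: beside (2), three (1), bleak (1), autumn (2) → 6 (expected 7)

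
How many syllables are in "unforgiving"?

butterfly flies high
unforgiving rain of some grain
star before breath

"unforgiving" has 4 syllables.

4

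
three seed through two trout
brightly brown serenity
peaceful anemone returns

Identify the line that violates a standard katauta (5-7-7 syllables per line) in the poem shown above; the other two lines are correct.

Line 1: "three seed through two trout": 1+1+1+1+1 = 5 ✓
Line 2: "brightly brown serenity": 2+1+4 = 7 ✓
Line 3: "peaceful anemone returns": 2+4+2 = 8 (expected 7)

The third line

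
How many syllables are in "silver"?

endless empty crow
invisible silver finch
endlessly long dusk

"silver" has 2 syllables.

2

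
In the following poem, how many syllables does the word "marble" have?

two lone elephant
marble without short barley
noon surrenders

2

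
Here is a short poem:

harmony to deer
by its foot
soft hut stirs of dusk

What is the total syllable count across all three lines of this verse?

Line 1: harmony(3) + to(1) + deer(1) = 5
Line 2: by(1) + its(1) + foot(1) = 3
Line 3: soft(1) + hut(1) + stirs(1) + of(1) + dusk(1) = 5
Total: 5 + 3 + 5 = 13

13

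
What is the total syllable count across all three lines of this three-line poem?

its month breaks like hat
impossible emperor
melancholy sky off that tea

Line 1: its (1), month (1), breaks (1), like (1), hat (1) → 5
Line 2: impossible (4), emperor (3) → 7
Line 3: melancholy (4), sky (1), off (1), that (1), tea (1) → 8
Total: 5 + 7 + 8 = 20

20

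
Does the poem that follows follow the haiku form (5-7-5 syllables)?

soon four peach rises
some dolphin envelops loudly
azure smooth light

Line 1: soon (1), four (1), peach (1), rises (2) → 5 ✓
Line 2: some (1), dolphin (2), envelops (3), loudly (2) → 8 (expected 7)
Line 3: azure (2), smooth (1), light (1) → 4 (expected 5)

No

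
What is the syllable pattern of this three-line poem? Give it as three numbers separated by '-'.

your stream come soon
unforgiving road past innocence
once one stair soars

Line 1: "your stream come soon": 1+1+1+1 = 4
Line 2: "unforgiving road past innocence": 4+1+1+3 = 9
Line 3: "once one stair soars": 1+1+1+1 = 4

4-9-4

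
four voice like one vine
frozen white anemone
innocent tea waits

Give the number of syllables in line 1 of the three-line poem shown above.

5

Line 1: four (1), voice (1), like (1), one (1), vine (1) → 5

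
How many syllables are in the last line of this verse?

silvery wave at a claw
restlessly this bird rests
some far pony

4

The last line: some (1), far (1), pony (2) → 4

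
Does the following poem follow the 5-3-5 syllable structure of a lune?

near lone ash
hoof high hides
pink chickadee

Line 1: near(1) + lone(1) + ash(1) = 3 (expected 5)
Line 2: hoof(1) + high(1) + hides(1) = 3 ✓
Line 3: pink(1) + chickadee(3) = 4 (expected 5)

No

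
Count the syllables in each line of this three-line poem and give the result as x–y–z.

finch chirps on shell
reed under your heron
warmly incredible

4–6–6

Line 1: finch(1) + chirps(1) + on(1) + shell(1) = 4
Line 2: reed(1) + under(2) + your(1) + heron(2) = 6
Line 3: warmly(2) + incredible(4) = 6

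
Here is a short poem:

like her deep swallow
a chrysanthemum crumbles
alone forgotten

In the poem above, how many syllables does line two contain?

7

Line two: a (1), chrysanthemum (4), crumbles (2) → 7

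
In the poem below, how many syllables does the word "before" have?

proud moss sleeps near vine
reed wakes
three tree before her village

2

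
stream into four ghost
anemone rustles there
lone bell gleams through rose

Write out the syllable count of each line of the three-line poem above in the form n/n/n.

Line 1: stream(1) + into(2) + four(1) + ghost(1) = 5
Line 2: anemone(4) + rustles(2) + there(1) = 7
Line 3: lone(1) + bell(1) + gleams(1) + through(1) + rose(1) = 5

5/7/5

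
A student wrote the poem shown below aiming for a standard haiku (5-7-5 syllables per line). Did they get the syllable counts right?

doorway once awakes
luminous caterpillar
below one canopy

No

Line 1: "doorway once awakes": 2+1+2 = 5 ✓
Line 2: "luminous caterpillar": 3+4 = 7 ✓
Line 3: "below one canopy": 2+1+3 = 6 (expected 5)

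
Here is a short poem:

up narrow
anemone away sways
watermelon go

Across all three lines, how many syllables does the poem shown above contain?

Line 1: "up narrow": 1+2 = 3
Line 2: "anemone away sways": 4+2+1 = 7
Line 3: "watermelon go": 4+1 = 5
Total: 3 + 7 + 5 = 15

15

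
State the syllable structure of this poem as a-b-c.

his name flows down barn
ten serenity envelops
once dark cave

Line 1: his (1), name (1), flows (1), down (1), barn (1) → 5
Line 2: ten (1), serenity (4), envelops (3) → 8
Line 3: once (1), dark (1), cave (1) → 3

5-8-3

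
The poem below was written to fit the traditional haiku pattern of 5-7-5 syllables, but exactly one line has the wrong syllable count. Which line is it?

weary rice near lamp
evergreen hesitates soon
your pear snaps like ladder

Line 3

Line 1: weary(2) + rice(1) + near(1) + lamp(1) = 5 ✓
Line 2: evergreen(3) + hesitates(3) + soon(1) = 7 ✓
Line 3: your(1) + pear(1) + snaps(1) + like(1) + ladder(2) = 6 (expected 5)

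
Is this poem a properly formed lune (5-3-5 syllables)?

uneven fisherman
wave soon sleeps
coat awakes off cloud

Line 1: uneven (3), fisherman (3) → 6 (expected 5)
Line 2: wave (1), soon (1), sleeps (1) → 3 ✓
Line 3: coat (1), awakes (2), off (1), cloud (1) → 5 ✓

No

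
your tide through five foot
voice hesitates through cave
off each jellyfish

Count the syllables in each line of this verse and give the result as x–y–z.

Line 1: "your tide through five foot": 1+1+1+1+1 = 5
Line 2: "voice hesitates through cave": 1+3+1+1 = 6
Line 3: "off each jellyfish": 1+1+3 = 5

5–6–5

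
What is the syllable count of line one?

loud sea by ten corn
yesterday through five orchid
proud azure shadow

Line one: loud (1), sea (1), by (1), ten (1), corn (1) → 5

5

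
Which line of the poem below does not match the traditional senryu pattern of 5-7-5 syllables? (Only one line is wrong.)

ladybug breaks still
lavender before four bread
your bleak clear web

Line 3

Line 1: ladybug (3), breaks (1), still (1) → 5 ✓
Line 2: lavender (3), before (2), four (1), bread (1) → 7 ✓
Line 3: your (1), bleak (1), clear (1), web (1) → 4 (expected 5)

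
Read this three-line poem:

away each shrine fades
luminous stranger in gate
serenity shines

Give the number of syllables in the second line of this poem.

7

The second line: luminous(3) + stranger(2) + in(1) + gate(1) = 7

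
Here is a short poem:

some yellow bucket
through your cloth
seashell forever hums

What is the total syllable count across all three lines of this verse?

14

Line 1: "some yellow bucket": 1+2+2 = 5
Line 2: "through your cloth": 1+1+1 = 3
Line 3: "seashell forever hums": 2+3+1 = 6
Total: 5 + 3 + 6 = 14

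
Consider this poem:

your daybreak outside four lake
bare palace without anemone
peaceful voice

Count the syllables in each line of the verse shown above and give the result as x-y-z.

Line 1: your (1), daybreak (2), outside (2), four (1), lake (1) → 7
Line 2: bare (1), palace (2), without (2), anemone (4) → 9
Line 3: peaceful (2), voice (1) → 3

7-9-3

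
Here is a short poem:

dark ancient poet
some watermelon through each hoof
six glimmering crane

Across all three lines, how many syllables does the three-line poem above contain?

18

Line 1: dark (1), ancient (2), poet (2) → 5
Line 2: some (1), watermelon (4), through (1), each (1), hoof (1) → 8
Line 3: six (1), glimmering (3), crane (1) → 5
Total: 5 + 8 + 5 = 18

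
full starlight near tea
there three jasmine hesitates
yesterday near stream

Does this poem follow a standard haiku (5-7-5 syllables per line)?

Line 1: full (1), starlight (2), near (1), tea (1) → 5 ✓
Line 2: there (1), three (1), jasmine (2), hesitates (3) → 7 ✓
Line 3: yesterday (3), near (1), stream (1) → 5 ✓

Yes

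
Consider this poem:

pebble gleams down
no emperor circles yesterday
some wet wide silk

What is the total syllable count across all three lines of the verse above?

Line 1: pebble(2) + gleams(1) + down(1) = 4
Line 2: no(1) + emperor(3) + circles(2) + yesterday(3) = 9
Line 3: some(1) + wet(1) + wide(1) + silk(1) = 4
Total: 4 + 9 + 4 = 17

17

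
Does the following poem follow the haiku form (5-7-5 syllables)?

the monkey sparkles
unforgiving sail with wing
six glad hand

No

Line 1: the (1), monkey (2), sparkles (2) → 5 ✓
Line 2: unforgiving (4), sail (1), with (1), wing (1) → 7 ✓
Line 3: six (1), glad (1), hand (1) → 3 (expected 5)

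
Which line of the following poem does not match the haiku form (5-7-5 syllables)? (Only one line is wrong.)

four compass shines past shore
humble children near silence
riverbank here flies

Line 1: "four compass shines past shore": 1+2+1+1+1 = 6 (expected 5)
Line 2: "humble children near silence": 2+2+1+2 = 7 ✓
Line 3: "riverbank here flies": 3+1+1 = 5 ✓

The first line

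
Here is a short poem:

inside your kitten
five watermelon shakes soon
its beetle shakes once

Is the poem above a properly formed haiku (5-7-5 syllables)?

Yes

Line 1: "inside your kitten": 2+1+2 = 5 ✓
Line 2: "five watermelon shakes soon": 1+4+1+1 = 7 ✓
Line 3: "its beetle shakes once": 1+2+1+1 = 5 ✓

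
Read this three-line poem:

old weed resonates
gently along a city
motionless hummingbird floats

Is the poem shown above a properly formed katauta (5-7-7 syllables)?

Line 1: "old weed resonates": 1+1+3 = 5 ✓
Line 2: "gently along a city": 2+2+1+2 = 7 ✓
Line 3: "motionless hummingbird floats": 3+3+1 = 7 ✓

Yes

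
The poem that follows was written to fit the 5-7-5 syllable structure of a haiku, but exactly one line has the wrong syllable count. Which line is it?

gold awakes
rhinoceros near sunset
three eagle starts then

Line 1: "gold awakes": 1+2 = 3 (expected 5)
Line 2: "rhinoceros near sunset": 4+1+2 = 7 ✓
Line 3: "three eagle starts then": 1+2+1+1 = 5 ✓

Line 1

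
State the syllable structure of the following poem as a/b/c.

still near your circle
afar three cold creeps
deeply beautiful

Line 1: still (1), near (1), your (1), circle (2) → 5
Line 2: afar (2), three (1), cold (1), creeps (1) → 5
Line 3: deeply (2), beautiful (3) → 5

5/5/5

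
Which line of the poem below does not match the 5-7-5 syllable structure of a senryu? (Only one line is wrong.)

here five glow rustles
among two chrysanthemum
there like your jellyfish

Line 3

Line 1: "here five glow rustles": 1+1+1+2 = 5 ✓
Line 2: "among two chrysanthemum": 2+1+4 = 7 ✓
Line 3: "there like your jellyfish": 1+1+1+3 = 6 (expected 5)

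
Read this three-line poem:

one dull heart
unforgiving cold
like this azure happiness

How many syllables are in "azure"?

"azure" has 2 syllables.

2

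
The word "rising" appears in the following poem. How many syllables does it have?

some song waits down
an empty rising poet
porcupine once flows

2

"rising" has 2 syllables.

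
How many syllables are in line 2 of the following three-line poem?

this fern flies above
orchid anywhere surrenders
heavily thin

8

Line 2: "orchid anywhere surrenders": 2+3+3 = 8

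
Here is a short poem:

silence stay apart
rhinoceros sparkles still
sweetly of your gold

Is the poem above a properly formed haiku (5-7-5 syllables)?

Yes

Line 1: silence (2), stay (1), apart (2) → 5 ✓
Line 2: rhinoceros (4), sparkles (2), still (1) → 7 ✓
Line 3: sweetly (2), of (1), your (1), gold (1) → 5 ✓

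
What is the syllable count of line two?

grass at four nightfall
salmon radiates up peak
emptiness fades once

Line two: salmon(2) + radiates(3) + up(1) + peak(1) = 7

7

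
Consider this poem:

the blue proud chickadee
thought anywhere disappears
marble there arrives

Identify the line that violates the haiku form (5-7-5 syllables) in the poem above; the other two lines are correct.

Line 1

Line 1: "the blue proud chickadee": 1+1+1+3 = 6 (expected 5)
Line 2: "thought anywhere disappears": 1+3+3 = 7 ✓
Line 3: "marble there arrives": 2+1+2 = 5 ✓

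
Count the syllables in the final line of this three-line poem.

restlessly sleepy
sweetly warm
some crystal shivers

5

The final line: some (1), crystal (2), shivers (2) → 5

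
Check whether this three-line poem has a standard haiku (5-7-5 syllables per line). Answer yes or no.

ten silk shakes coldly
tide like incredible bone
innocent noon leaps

Line 1: ten(1) + silk(1) + shakes(1) + coldly(2) = 5 ✓
Line 2: tide(1) + like(1) + incredible(4) + bone(1) = 7 ✓
Line 3: innocent(3) + noon(1) + leaps(1) = 5 ✓

Yes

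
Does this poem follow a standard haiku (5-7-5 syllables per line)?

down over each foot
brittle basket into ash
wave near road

No

Line 1: "down over each foot": 1+2+1+1 = 5 ✓
Line 2: "brittle basket into ash": 2+2+2+1 = 7 ✓
Line 3: "wave near road": 1+1+1 = 3 (expected 5)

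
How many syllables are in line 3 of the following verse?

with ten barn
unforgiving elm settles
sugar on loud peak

5

Line 3: "sugar on loud peak": 2+1+1+1 = 5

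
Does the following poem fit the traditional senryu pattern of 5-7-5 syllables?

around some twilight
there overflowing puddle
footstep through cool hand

Yes

Line 1: "around some twilight": 2+1+2 = 5 ✓
Line 2: "there overflowing puddle": 1+4+2 = 7 ✓
Line 3: "footstep through cool hand": 2+1+1+1 = 5 ✓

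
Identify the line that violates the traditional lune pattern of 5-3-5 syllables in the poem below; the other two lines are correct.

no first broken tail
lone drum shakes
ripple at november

Line 3

Line 1: "no first broken tail": 1+1+2+1 = 5 ✓
Line 2: "lone drum shakes": 1+1+1 = 3 ✓
Line 3: "ripple at november": 2+1+3 = 6 (expected 5)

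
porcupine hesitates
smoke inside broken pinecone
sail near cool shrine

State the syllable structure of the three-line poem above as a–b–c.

Line 1: porcupine(3) + hesitates(3) = 6
Line 2: smoke(1) + inside(2) + broken(2) + pinecone(2) = 7
Line 3: sail(1) + near(1) + cool(1) + shrine(1) = 4

6–7–4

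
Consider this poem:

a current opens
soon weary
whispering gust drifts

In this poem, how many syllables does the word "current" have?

2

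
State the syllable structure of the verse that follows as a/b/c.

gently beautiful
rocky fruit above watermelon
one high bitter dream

Line 1: gently(2) + beautiful(3) = 5
Line 2: rocky(2) + fruit(1) + above(2) + watermelon(4) = 9
Line 3: one(1) + high(1) + bitter(2) + dream(1) = 5

5/9/5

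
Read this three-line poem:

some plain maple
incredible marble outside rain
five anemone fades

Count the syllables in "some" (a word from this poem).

1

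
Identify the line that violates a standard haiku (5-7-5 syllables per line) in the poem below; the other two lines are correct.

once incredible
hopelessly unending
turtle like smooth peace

Line 2

Line 1: once(1) + incredible(4) = 5 ✓
Line 2: hopelessly(3) + unending(3) = 6 (expected 7)
Line 3: turtle(2) + like(1) + smooth(1) + peace(1) = 5 ✓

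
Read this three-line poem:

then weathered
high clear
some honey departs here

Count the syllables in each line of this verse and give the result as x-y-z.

3-2-6

Line 1: then (1), weathered (2) → 3
Line 2: high (1), clear (1) → 2
Line 3: some (1), honey (2), departs (2), here (1) → 6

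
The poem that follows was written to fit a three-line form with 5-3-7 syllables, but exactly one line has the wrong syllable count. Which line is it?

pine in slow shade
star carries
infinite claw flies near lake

Line 1

Line 1: pine (1), in (1), slow (1), shade (1) → 4 (expected 5)
Line 2: star (1), carries (2) → 3 ✓
Line 3: infinite (3), claw (1), flies (1), near (1), lake (1) → 7 ✓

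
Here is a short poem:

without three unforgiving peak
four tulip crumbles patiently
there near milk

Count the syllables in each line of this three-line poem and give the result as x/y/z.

8/8/3

Line 1: without(2) + three(1) + unforgiving(4) + peak(1) = 8
Line 2: four(1) + tulip(2) + crumbles(2) + patiently(3) = 8
Line 3: there(1) + near(1) + milk(1) = 3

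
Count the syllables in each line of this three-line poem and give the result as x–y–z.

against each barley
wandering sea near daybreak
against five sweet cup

Line 1: against (2), each (1), barley (2) → 5
Line 2: wandering (3), sea (1), near (1), daybreak (2) → 7
Line 3: against (2), five (1), sweet (1), cup (1) → 5

5–7–5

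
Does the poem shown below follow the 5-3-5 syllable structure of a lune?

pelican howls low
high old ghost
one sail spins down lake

Line 1: "pelican howls low": 3+1+1 = 5 ✓
Line 2: "high old ghost": 1+1+1 = 3 ✓
Line 3: "one sail spins down lake": 1+1+1+1+1 = 5 ✓

Yes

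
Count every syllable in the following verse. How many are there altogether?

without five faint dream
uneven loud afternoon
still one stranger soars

17

Line 1: without(2) + five(1) + faint(1) + dream(1) = 5
Line 2: uneven(3) + loud(1) + afternoon(3) = 7
Line 3: still(1) + one(1) + stranger(2) + soars(1) = 5
Total: 5 + 7 + 5 = 17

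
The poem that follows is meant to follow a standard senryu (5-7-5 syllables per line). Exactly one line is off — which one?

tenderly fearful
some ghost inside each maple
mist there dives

The third line

Line 1: tenderly(3) + fearful(2) = 5 ✓
Line 2: some(1) + ghost(1) + inside(2) + each(1) + maple(2) = 7 ✓
Line 3: mist(1) + there(1) + dives(1) = 3 (expected 5)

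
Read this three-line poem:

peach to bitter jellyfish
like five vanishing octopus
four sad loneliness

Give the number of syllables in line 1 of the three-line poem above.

Line 1: peach (1), to (1), bitter (2), jellyfish (3) → 7

7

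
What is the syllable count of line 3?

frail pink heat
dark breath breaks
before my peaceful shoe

6

Line 3: before(2) + my(1) + peaceful(2) + shoe(1) = 6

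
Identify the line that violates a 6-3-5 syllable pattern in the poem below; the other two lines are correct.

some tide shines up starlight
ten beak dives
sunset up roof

Line 3

Line 1: some(1) + tide(1) + shines(1) + up(1) + starlight(2) = 6 ✓
Line 2: ten(1) + beak(1) + dives(1) = 3 ✓
Line 3: sunset(2) + up(1) + roof(1) = 4 (expected 5)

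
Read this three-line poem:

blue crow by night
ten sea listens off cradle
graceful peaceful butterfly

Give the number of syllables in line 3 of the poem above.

Line 3: "graceful peaceful butterfly": 2+2+3 = 7

7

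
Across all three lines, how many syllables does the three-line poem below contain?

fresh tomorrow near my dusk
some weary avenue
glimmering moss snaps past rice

20

Line 1: fresh(1) + tomorrow(3) + near(1) + my(1) + dusk(1) = 7
Line 2: some(1) + weary(2) + avenue(3) = 6
Line 3: glimmering(3) + moss(1) + snaps(1) + past(1) + rice(1) = 7
Total: 7 + 6 + 7 = 20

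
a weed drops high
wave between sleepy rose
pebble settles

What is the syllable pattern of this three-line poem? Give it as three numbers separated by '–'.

4–6–4

Line 1: "a weed drops high": 1+1+1+1 = 4
Line 2: "wave between sleepy rose": 1+2+2+1 = 6
Line 3: "pebble settles": 2+2 = 4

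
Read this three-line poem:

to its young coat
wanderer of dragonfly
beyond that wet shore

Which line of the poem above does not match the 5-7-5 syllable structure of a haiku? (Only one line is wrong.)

The first line

Line 1: to (1), its (1), young (1), coat (1) → 4 (expected 5)
Line 2: wanderer (3), of (1), dragonfly (3) → 7 ✓
Line 3: beyond (2), that (1), wet (1), shore (1) → 5 ✓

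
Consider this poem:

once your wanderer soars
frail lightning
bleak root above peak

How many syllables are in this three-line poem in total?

14

Line 1: once (1), your (1), wanderer (3), soars (1) → 6
Line 2: frail (1), lightning (2) → 3
Line 3: bleak (1), root (1), above (2), peak (1) → 5
Total: 6 + 3 + 5 = 14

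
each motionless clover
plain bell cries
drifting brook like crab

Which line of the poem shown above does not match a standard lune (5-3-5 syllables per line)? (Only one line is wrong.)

Line 1: "each motionless clover": 1+3+2 = 6 (expected 5)
Line 2: "plain bell cries": 1+1+1 = 3 ✓
Line 3: "drifting brook like crab": 2+1+1+1 = 5 ✓

The first line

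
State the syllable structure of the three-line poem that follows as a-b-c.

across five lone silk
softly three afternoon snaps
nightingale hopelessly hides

5-7-7

Line 1: "across five lone silk": 2+1+1+1 = 5
Line 2: "softly three afternoon snaps": 2+1+3+1 = 7
Line 3: "nightingale hopelessly hides": 3+3+1 = 7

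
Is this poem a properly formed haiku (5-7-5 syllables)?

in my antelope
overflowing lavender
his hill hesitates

Yes

Line 1: "in my antelope": 1+1+3 = 5 ✓
Line 2: "overflowing lavender": 4+3 = 7 ✓
Line 3: "his hill hesitates": 1+1+3 = 5 ✓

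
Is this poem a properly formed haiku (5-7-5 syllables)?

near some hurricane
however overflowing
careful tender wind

Yes

Line 1: "near some hurricane": 1+1+3 = 5 ✓
Line 2: "however overflowing": 3+4 = 7 ✓
Line 3: "careful tender wind": 2+2+1 = 5 ✓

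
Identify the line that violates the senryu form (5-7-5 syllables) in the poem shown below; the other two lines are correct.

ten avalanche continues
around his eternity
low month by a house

Line 1: ten(1) + avalanche(3) + continues(3) = 7 (expected 5)
Line 2: around(2) + his(1) + eternity(4) = 7 ✓
Line 3: low(1) + month(1) + by(1) + a(1) + house(1) = 5 ✓

Line 1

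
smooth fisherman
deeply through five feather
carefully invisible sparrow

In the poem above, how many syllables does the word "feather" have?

"feather" has 2 syllables.

2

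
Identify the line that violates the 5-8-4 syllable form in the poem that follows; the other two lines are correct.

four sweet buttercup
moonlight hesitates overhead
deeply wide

Line 1: four (1), sweet (1), buttercup (3) → 5 ✓
Line 2: moonlight (2), hesitates (3), overhead (3) → 8 ✓
Line 3: deeply (2), wide (1) → 3 (expected 4)

The third line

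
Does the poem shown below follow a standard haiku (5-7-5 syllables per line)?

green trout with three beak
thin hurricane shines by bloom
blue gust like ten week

Yes

Line 1: green(1) + trout(1) + with(1) + three(1) + beak(1) = 5 ✓
Line 2: thin(1) + hurricane(3) + shines(1) + by(1) + bloom(1) = 7 ✓
Line 3: blue(1) + gust(1) + like(1) + ten(1) + week(1) = 5 ✓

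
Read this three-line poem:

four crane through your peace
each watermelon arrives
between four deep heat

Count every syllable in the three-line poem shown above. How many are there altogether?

Line 1: "four crane through your peace": 1+1+1+1+1 = 5
Line 2: "each watermelon arrives": 1+4+2 = 7
Line 3: "between four deep heat": 2+1+1+1 = 5
Total: 5 + 7 + 5 = 17

17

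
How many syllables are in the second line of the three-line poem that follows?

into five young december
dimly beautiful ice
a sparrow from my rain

6

The second line: dimly(2) + beautiful(3) + ice(1) = 6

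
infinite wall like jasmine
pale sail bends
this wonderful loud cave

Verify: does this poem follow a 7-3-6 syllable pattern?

Yes

Line 1: "infinite wall like jasmine": 3+1+1+2 = 7 ✓
Line 2: "pale sail bends": 1+1+1 = 3 ✓
Line 3: "this wonderful loud cave": 1+3+1+1 = 6 ✓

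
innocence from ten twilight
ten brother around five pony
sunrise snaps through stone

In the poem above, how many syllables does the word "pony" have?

2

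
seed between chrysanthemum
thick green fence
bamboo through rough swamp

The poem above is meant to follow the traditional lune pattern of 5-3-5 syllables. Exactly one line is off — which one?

Line 1

Line 1: "seed between chrysanthemum": 1+2+4 = 7 (expected 5)
Line 2: "thick green fence": 1+1+1 = 3 ✓
Line 3: "bamboo through rough swamp": 2+1+1+1 = 5 ✓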